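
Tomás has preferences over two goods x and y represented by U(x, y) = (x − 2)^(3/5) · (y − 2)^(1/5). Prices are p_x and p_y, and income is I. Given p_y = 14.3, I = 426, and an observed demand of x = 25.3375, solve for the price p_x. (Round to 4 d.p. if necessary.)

This is Cobb-Douglas in (x−2, y−2): tangency gives 0.6·p_y·(y−2) = 0.2·p_x·(x−2).
After buying the subsistence bundle (2, 2), a share 0.75 of the remaining income goes to x: x* = 2 + 0.75·(I − 2p_x − 2p_y)/p_x.
Set x* = 25.3375 in the demand function and solve for p_x: p_x = 12.

p_x = 12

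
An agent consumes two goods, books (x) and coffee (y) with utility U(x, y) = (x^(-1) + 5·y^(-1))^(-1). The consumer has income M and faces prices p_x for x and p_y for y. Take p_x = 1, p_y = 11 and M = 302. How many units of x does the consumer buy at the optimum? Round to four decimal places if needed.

From the CES first-order condition, (1/5)·(y/x)^(2) = p_x/p_y.
Solve for the ratio: y/x = [5·p_x/p_y]^(0.5).
With the ratio pinned down, the budget gives x* = M/(p_x + p_y·(y/x)) and y* = (y/x)·x*.
Numerically y/x = 0.6742, so x* = 302/(1 + 11·0.6742) = 35.8832.

x* = 35.8832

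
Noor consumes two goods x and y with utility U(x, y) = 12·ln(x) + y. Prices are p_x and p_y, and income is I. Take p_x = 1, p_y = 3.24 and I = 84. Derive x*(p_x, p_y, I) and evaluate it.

Set MRS = p_x/p_y: (12/x)/1 = p_x/p_y.
So x*(p_x,p_y) = 12·p_y/p_x, independent of income; and y* = (I − 12·p_y)/p_y.
At the given prices: x* = 12·3.24/1 = 38.88.

x* = 38.88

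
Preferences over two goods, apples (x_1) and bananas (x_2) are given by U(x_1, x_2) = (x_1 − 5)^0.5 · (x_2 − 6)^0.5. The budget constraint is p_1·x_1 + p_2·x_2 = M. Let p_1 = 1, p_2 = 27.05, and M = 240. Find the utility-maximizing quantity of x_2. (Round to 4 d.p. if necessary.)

x_2* = 7.3438

Let x_1' = x_1−5, x_2' = x_2−6. MRS = x_2'/x_1' = p_1/p_2.
After buying the subsistence bundle (5, 6), a share 0.5 of the remaining income goes to x_1: x_1* = 5 + 0.5·(M − 5p_1 − 6p_2)/p_1.
Discretionary income = 240 − 5·1 − 6·27.05 = 72.7; x_2* = 6 + 0.5·72.7/27.05 = 7.3438.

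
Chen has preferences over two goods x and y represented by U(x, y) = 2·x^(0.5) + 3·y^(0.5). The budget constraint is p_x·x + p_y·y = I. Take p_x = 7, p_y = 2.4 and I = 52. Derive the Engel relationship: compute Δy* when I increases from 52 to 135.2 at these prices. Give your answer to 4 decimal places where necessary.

Δy* = 30.0826

MU_x ∝ 2·x^(-0.5), MU_y ∝ 3·y^(-0.5), so MRS = (2/3)·(y/x)^(0.5) = p_x/p_y.
Solve for the ratio: y/x = [(3/2)·p_x/p_y]^(2).
With the ratio pinned down, the budget gives x* = I/(p_x + p_y·(y/x)) and y* = (y/x)·x*.
Numerically y/x = 19.140625, so x* = 52/(7 + 2.4·19.140625) = 0.9823 and y* = 19.140625·0.9823 = 18.8017.
At I' = 135.2: y* = 48.8843. Change: 48.8843 − 18.8017 = 30.0826.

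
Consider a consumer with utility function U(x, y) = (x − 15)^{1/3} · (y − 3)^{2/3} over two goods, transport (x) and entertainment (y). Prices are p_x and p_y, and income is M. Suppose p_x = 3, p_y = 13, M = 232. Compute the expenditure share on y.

MRS = (1/2)·(y−3)/(x−15). Tangency with p_x/p_y gives y−3 = 2·(p_x/p_y)·(x−15).
After buying the subsistence bundle (15, 3), a share 1/3 of the remaining income goes to x: x* = 15 + 1/3·(M − 15p_x − 3p_y)/p_x.
Discretionary income = 232 − 15·3 − 3·13 = 148; x* = 15 + 1/3·148/3 = 31.4444; y* = 3 + 2/3·148/13 = 10.5897.
Expenditure on y: 13·10.5897 = 137.6667; share = 0.5934.

share on y = 0.5934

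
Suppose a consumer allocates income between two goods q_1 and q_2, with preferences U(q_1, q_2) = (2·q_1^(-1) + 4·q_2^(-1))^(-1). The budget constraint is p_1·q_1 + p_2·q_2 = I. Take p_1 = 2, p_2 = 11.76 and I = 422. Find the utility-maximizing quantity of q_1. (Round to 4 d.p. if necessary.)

q_1* = 47.6375

MRS = MU_q_1/MU_q_2 = (1/2)·(q_2/q_1)^(2). Set equal to p_1/p_2.
Hence q_2/q_1 = (2·p_1/p_2)^(1/(2)), i.e. raised to the 0.5 power.
With the ratio pinned down, the budget gives q_1* = I/(p_1 + p_2·(q_2/q_1)) and q_2* = (q_2/q_1)·q_1*.
Numerically q_2/q_1 = 0.583212, so q_1* = 422/(2 + 11.76·0.583212) = 47.6375.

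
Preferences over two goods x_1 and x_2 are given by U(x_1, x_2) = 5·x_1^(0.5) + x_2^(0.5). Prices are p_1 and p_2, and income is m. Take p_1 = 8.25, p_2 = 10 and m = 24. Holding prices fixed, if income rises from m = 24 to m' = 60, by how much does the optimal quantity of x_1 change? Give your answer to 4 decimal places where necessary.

MU_x_1 ∝ 5·x_1^(-0.5), MU_x_2 ∝ x_2^(-0.5), so MRS = 5·(x_2/x_1)^(0.5) = p_1/p_2.
Hence x_2/x_1 = ((1/5)·p_1/p_2)^(1/(0.5)), i.e. raised to the 2 power.
With the ratio pinned down, the budget gives x_1* = m/(p_1 + p_2·(x_2/x_1)) and x_2* = (x_2/x_1)·x_1*.
Numerically x_2/x_1 = 0.027225, so x_1* = 24/(8.25 + 10·0.027225) = 2.8162.
At m' = 60: x_1* = 7.0404. Change: 7.0404 − 2.8162 = 4.2242.

Δx_1* = 4.2242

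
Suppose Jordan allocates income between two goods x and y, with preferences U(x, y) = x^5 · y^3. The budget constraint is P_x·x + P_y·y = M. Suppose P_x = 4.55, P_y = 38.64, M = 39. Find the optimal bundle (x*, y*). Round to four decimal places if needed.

Demand: x*(P_x,P_y,M) = 0.625·M/P_x and y* = 0.375·M/P_y.
At P_x=4.55, P_y=38.64, M=39: x* = 0.625·39/4.55 = 5.3571, y* = 0.3785.

x* = 5.3571, y* = 0.3785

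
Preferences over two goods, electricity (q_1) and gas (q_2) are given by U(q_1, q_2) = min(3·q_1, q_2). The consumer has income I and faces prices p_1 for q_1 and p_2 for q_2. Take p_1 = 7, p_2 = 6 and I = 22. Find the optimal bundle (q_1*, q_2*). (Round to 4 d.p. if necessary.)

Leontief preferences: the optimum is at the kink where q_1/1 = q_2/3, i.e. q_2 = 3·q_1.
Budget: p_1·q_1 + p_2·3·q_1 = I, so (p_1 + 3·p_2)·q_1 = I.
Demand: q_1*(p_1,p_2,I) = I/(p_1 + 3·p_2), q_2* = 3·I/(p_1 + 3·p_2).
Here 7 + 3·6 = 25, giving q_1* = 0.88 and q_2* = 2.64.

q_1* = 0.88, q_2* = 2.64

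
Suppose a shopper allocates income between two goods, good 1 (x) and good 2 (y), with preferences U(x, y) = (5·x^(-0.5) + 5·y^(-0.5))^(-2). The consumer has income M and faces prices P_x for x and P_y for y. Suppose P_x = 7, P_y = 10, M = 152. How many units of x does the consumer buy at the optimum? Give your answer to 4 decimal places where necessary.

x* = 10.2125

MRS = MU_x/MU_y = (y/x)^(1.5). Set equal to P_x/P_y.
Hence y/x = (P_x/P_y)^(1/(1.5)), i.e. raised to the 2/3 power.
With the ratio pinned down, the budget gives x* = M/(P_x + P_y·(y/x)) and y* = (y/x)·x*.
Numerically y/x = 0.788374, so x* = 152/(7 + 10·0.788374) = 10.2125.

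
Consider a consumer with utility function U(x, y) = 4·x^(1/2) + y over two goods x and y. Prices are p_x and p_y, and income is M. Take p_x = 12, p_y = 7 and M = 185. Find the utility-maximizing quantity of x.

x* = 1.3611

Set MRS = p_x/p_y: 2·x^(−1/2) = p_x/p_y.
Solve: √x = 2·p_y/p_x, so x*(p_x,p_y) = (2·p_y/p_x)², and y* = (M − p_x·x*)/p_y.
Plugging in: x* = (2·7/12)² = 1.3611.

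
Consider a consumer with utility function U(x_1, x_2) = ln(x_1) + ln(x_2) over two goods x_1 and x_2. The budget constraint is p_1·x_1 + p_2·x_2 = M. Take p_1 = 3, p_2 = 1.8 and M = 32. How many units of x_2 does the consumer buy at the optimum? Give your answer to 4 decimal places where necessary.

Tangency: MRS = x_2/x_1 = p_1/p_2.
Rearranging, p_2·x_2 = p_1·x_1. Substituting into the budget gives p_1·x_1·(1 + 1) = M.
Demand: x_1*(p_1,p_2,M) = 0.5·M/p_1 and x_2* = 0.5·M/p_2.
At p_1=3, p_2=1.8, M=32: x_2* = 0.5·32/1.8 = 8.8889.

x_2* = 8.8889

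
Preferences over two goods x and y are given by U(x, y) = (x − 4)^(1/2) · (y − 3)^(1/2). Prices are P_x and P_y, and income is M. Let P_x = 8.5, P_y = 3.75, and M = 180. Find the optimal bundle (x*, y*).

x* = 11.9265, y* = 20.9667

This is Cobb-Douglas in (x−4, y−3): tangency gives 0.5·P_y·(y−3) = 0.5·P_x·(x−4).
After buying the subsistence bundle (4, 3), a share 0.5 of the remaining income goes to x: x* = 4 + 0.5·(M − 4P_x − 3P_y)/P_x.
Discretionary income = 180 − 4·8.5 − 3·3.75 = 134.75; x* = 4 + 0.5·134.75/8.5 = 11.9265; y* = 3 + 0.5·134.75/3.75 = 20.9667.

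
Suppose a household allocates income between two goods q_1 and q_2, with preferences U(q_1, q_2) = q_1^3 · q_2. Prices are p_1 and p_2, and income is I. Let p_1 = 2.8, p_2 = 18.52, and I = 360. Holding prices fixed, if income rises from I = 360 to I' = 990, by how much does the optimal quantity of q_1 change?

Δq_1* = 168.75

The MRS is 3·q_2/q_1. Set MRS = p_1/p_2.
So 3·p_2·q_2 = p_1·q_1; combined with the budget, a share 0.75 of income goes to q_1.
Demand: q_1*(p_1,p_2,I) = 0.75·I/p_1 and q_2* = 0.25·I/p_2.
At p_1=2.8, p_2=18.52, I=360: q_1* = 0.75·360/2.8 = 96.4286.
At I' = 990: q_1* = 265.1786. Change: 265.1786 − 96.4286 = 168.75.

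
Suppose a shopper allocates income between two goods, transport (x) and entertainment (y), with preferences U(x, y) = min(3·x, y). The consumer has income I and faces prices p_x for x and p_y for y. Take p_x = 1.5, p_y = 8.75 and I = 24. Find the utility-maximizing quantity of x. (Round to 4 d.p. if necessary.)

Leontief preferences: the optimum is at the kink where x/1 = y/3, i.e. y = 3·x.
Budget: p_x·x + p_y·3·x = I, so (p_x + 3·p_y)·x = I.
Demand: x*(p_x,p_y,I) = I/(p_x + 3·p_y), y* = 3·I/(p_x + 3·p_y).
Here 1.5 + 3·8.75 = 27.75, giving x* = 0.8649.

x* = 0.8649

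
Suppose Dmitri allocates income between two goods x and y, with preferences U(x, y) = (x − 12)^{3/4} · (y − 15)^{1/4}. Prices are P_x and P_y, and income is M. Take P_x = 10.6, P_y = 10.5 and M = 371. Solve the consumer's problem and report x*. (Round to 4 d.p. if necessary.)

Discretionary income = 371 − 12·10.6 − 15·10.5 = 86.3; x* = 12 + 0.75·86.3/10.6 = 18.1061.

x* = 18.1061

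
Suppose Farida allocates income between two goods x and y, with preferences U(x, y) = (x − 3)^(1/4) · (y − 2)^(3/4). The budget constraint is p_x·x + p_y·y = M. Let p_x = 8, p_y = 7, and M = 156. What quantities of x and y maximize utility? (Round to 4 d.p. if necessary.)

Let x' = x−3, y' = y−2. MRS = (1/3)·y'/x' = p_x/p_y.
After buying the subsistence bundle (3, 2), a share 0.25 of the remaining income goes to x: x* = 3 + 0.25·(M − 3p_x − 2p_y)/p_x.
Discretionary income = 156 − 3·8 − 2·7 = 118; x* = 3 + 0.25·118/8 = 6.6875; y* = 2 + 0.75·118/7 = 14.6429.

x* = 6.6875, y* = 14.6429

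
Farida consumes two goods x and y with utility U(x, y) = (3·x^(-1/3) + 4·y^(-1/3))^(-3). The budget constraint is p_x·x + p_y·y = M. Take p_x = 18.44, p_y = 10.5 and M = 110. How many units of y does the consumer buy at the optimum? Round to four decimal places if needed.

y* = 5.4344

MU_x ∝ 3·x^(-4/3), MU_y ∝ 4·y^(-4/3), so MRS = (3/4)·(y/x)^(4/3) = p_x/p_y.
Solve for the ratio: y/x = [(4/3)·p_x/p_y]^(0.75).
With the ratio pinned down, the budget gives x* = M/(p_x + p_y·(y/x)) and y* = (y/x)·x*.
Numerically y/x = 1.892922, so x* = 110/(18.44 + 10.5·1.892922) = 2.8709 and y* = 1.892922·2.8709 = 5.4344.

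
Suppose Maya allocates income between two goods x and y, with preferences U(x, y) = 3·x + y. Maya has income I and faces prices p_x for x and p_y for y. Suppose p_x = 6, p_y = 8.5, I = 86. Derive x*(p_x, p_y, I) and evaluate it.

Numerically: x* = 14.3333, y* = 0.

x* = 14.3333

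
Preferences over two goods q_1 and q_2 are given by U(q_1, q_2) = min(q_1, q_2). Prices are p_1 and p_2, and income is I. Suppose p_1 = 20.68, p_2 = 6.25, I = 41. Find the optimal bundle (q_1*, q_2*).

q_1* = 1.5225, q_2* = 1.5225

With perfect complements, no substitution: consume in ratio q_1:q_2 = 1:1.
Budget: p_1·q_1 + p_2·q_1 = I, so (p_1 + p_2)·q_1 = I.
Demand: q_1*(p_1,p_2,I) = I/(p_1 + p_2), q_2* = I/(p_1 + p_2).
Here 20.68 + 6.25 = 26.93, giving q_1* = 1.5225 and q_2* = 1.5225.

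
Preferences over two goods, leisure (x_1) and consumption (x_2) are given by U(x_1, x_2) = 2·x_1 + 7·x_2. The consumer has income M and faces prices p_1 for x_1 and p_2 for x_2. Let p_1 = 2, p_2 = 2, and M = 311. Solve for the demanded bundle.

x_2 gives more utility per dollar, so spend all income on x_2: x_2* = M/p_2, x_1* = 0.
Numerically: x_1* = 0, x_2* = 155.5.

x_1* = 0, x_2* = 155.5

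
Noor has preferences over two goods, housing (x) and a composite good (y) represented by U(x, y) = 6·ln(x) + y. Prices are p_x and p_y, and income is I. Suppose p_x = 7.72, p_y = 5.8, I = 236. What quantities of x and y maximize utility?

Set MRS = p_x/p_y: (6/x)/1 = p_x/p_y.
So x*(p_x,p_y) = 6·p_y/p_x, independent of income; and y* = (I − 6·p_y)/p_y.
At the given prices: x* = 6·5.8/7.72 = 4.5078, and y* = 34.6897.

x* = 4.5078, y* = 34.6897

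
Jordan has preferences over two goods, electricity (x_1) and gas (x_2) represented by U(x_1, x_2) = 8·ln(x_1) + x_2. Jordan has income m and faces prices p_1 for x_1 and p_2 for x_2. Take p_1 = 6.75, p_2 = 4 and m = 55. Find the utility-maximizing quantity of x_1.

x_1* = 4.7407

MU_x_1 = 8/x_1, MU_x_2 = 1. Tangency: 8/x_1 = p_1/p_2.
So x_1*(p_1,p_2) = 8·p_2/p_1, independent of income; and x_2* = (m − 8·p_2)/p_2.
At the given prices: x_1* = 8·4/6.75 = 4.7407.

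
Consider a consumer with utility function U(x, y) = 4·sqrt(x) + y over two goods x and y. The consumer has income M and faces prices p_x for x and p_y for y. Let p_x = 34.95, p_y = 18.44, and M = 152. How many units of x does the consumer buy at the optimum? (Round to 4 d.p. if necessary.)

Set MRS = p_x/p_y: 2·x^(−1/2) = p_x/p_y.
Thus x* = (2·p_y/p_x)² — independent of M — with the rest of income spent on y.
Plugging in: x* = (2·18.44/34.95)² = 1.1135.

x* = 1.1135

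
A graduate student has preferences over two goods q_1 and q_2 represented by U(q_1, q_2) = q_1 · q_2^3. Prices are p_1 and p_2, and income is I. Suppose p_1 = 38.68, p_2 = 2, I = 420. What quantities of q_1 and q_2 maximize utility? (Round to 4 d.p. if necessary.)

At p_1=38.68, p_2=2, I=420: q_1* = 0.25·420/38.68 = 2.7146, q_2* = 157.5.

q_1* = 2.7146, q_2* = 157.5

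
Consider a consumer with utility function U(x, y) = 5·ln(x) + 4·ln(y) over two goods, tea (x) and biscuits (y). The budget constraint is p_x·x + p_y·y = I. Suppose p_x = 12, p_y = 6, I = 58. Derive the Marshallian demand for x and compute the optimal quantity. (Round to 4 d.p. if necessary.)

MU_x/MU_y = (5·y)/(4·x); tangency sets this equal to p_x/p_y.
Rearranging, p_y·y = (4/5)·p_x·x. Substituting into the budget gives p_x·x·(1 + (4/5)) = I.
Demand: x*(p_x,p_y,I) = 5/9·I/p_x and y* = 4/9·I/p_y.
At p_x=12, p_y=6, I=58: x* = 5/9·58/12 = 2.6852.

x* = 2.6852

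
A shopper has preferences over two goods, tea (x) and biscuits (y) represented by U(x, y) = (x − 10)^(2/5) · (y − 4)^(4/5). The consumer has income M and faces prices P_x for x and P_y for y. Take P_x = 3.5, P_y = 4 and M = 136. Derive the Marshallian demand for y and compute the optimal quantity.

y* = 18.1667

Discretionary income = 136 − 10·3.5 − 4·4 = 85; y* = 4 + 2/3·85/4 = 18.1667.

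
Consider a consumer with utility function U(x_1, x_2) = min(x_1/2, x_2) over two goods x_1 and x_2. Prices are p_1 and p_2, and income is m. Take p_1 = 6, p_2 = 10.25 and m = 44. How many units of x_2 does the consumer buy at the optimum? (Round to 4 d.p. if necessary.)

x_2* = 1.9775

With perfect complements, no substitution: consume in ratio x_1:x_2 = 2:1.
Budget: p_1·x_1 + p_2·(1/2)·x_1 = m, so (2·p_1 + p_2)·x_1 = 2·m.
Demand: x_1*(p_1,p_2,m) = 2·m/(2·p_1 + p_2), x_2* = m/(2·p_1 + p_2).
Here 2·6 + 10.25 = 22.25, giving x_2* = 1.9775.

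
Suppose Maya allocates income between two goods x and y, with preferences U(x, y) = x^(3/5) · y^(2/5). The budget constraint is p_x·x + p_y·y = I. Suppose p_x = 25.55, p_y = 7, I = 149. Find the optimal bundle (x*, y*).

x* = 3.499, y* = 8.5143

Tangency: MRS = (3/2)·y/x = p_x/p_y.
Rearranging, p_y·y = (2/3)·p_x·x. Substituting into the budget gives p_x·x·(1 + (2/3)) = I.
Demand: x*(p_x,p_y,I) = 0.6·I/p_x and y* = 0.4·I/p_y.
At p_x=25.55, p_y=7, I=149: x* = 0.6·149/25.55 = 3.499, y* = 8.5143.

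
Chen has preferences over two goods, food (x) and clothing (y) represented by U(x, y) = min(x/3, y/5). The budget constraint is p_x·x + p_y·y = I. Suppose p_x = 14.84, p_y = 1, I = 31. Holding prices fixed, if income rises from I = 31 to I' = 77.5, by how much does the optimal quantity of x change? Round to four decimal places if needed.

With perfect complements, no substitution: consume in ratio x:y = 3:5.
Budget: p_x·x + p_y·(5/3)·x = I, so (3·p_x + 5·p_y)·x = 3·I.
Demand: x*(p_x,p_y,I) = 3·I/(3·p_x + 5·p_y), y* = 5·I/(3·p_x + 5·p_y).
Here 3·14.84 + 5·1 = 49.52, giving x* = 1.878.
At I' = 77.5: x* = 4.6951. Change: 4.6951 − 1.878 = 2.817.

Δx* = 2.817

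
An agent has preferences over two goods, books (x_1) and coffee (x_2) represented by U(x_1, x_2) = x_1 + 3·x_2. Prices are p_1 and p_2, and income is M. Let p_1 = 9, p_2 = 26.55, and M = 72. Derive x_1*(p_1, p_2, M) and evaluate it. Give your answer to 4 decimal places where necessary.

Linear utility — the consumer picks whichever good has higher MU/price: 1/9 = 0.1111 vs 3/26.55 = 0.113.
x_2 gives more utility per dollar, so spend all income on x_2: x_2* = M/p_2, x_1* = 0.
Numerically: x_1* = 0, x_2* = 2.7119.

x_1* = 0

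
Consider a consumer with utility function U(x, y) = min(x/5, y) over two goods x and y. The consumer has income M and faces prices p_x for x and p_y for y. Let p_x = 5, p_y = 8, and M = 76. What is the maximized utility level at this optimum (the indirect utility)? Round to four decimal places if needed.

With perfect complements, no substitution: consume in ratio x:y = 5:1.
Budget: p_x·x + p_y·(1/5)·x = M, so (5·p_x + p_y)·x = 5·M.
Demand: x*(p_x,p_y,M) = 5·M/(5·p_x + p_y), y* = M/(5·p_x + p_y).
Here 5·5 + 8 = 33, giving x* = 11.5152 and y* = 2.303.
Utility at the optimum: U(11.5152, 2.303) = 2.303.

V = 2.303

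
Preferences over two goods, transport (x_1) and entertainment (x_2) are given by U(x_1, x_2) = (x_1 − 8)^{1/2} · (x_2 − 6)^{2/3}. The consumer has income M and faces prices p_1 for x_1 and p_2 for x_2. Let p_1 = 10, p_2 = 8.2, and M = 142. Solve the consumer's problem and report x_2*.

x_2* = 6.892

This is Cobb-Douglas in (x_1−8, x_2−6): tangency gives 0.5·p_2·(x_2−6) = 2/3·p_1·(x_1−8).
After buying the subsistence bundle (8, 6), a share 3/7 of the remaining income goes to x_1: x_1* = 8 + 3/7·(M − 8p_1 − 6p_2)/p_1.
Discretionary income = 142 − 8·10 − 6·8.2 = 12.8; x_2* = 6 + 4/7·12.8/8.2 = 6.892.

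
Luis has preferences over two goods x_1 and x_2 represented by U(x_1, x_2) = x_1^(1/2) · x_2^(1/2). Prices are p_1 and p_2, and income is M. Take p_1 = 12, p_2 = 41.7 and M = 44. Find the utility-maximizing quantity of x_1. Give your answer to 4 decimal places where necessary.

MU_x_1/MU_x_2 = (0.5·x_2)/(0.5·x_1); tangency sets this equal to p_1/p_2.
Rearranging, p_2·x_2 = p_1·x_1. Substituting into the budget gives p_1·x_1·(1 + 1) = M.
Demand: x_1*(p_1,p_2,M) = 0.5·M/p_1 and x_2* = 0.5·M/p_2.
At p_1=12, p_2=41.7, M=44: x_1* = 0.5·44/12 = 1.8333.

x_1* = 1.8333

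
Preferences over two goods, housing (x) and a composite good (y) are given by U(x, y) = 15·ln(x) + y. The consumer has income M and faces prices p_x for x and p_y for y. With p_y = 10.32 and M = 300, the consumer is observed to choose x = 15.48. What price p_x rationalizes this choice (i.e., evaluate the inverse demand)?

p_x = 10

Set MRS = p_x/p_y: (15/x)/1 = p_x/p_y.
So x*(p_x,p_y) = 15·p_y/p_x, independent of income; and y* = (M − 15·p_y)/p_y.
Set x* = 15.48 in the demand function and solve for p_x: p_x = 10.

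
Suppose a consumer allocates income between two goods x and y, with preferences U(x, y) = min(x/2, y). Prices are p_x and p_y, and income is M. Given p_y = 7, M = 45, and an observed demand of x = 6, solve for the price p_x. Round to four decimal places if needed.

With perfect complements, no substitution: consume in ratio x:y = 2:1.
Budget: p_x·x + p_y·(1/2)·x = M, so (2·p_x + p_y)·x = 2·M.
Demand: x*(p_x,p_y,M) = 2·M/(2·p_x + p_y), y* = M/(2·p_x + p_y).
Set x* = 6 in the demand function and solve for p_x: p_x = 4.

p_x = 4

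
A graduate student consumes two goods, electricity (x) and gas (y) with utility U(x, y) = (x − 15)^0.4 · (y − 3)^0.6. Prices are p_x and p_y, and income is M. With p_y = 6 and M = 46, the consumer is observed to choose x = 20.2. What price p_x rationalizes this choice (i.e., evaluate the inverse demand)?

Let x' = x−15, y' = y−3. MRS = (2/3)·y'/x' = p_x/p_y.
Substituting into the budget: x* = 15 + 0.4·(M − 15·p_x − 3·p_y)/p_x, and y* = 3 + 0.6·(…)/p_y.
Set x* = 20.2 in the demand function and solve for p_x: p_x = 1.

p_x = 1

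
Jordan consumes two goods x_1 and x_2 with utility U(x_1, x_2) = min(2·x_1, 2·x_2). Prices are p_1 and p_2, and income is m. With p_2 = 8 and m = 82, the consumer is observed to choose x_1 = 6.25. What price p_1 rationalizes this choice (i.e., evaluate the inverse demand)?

p_1 = 5.12

Leontief preferences: the optimum is at the kink where x_1/2 = x_2/2, i.e. x_2 = x_1.
Budget: p_1·x_1 + p_2·x_1 = m, so (2·p_1 + 2·p_2)·x_1 = 2·m.
Demand: x_1*(p_1,p_2,m) = 2·m/(2·p_1 + 2·p_2), x_2* = 2·m/(2·p_1 + 2·p_2).
Set x_1* = 6.25 in the demand function and solve for p_1: p_1 = 5.12.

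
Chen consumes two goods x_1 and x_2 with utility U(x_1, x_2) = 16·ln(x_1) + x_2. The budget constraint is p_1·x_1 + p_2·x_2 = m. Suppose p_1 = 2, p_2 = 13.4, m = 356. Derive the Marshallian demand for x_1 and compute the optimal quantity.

So x_1*(p_1,p_2) = 16·p_2/p_1, independent of income; and x_2* = (m − 16·p_2)/p_2.
At the given prices: x_1* = 16·13.4/2 = 107.2.

x_1* = 107.2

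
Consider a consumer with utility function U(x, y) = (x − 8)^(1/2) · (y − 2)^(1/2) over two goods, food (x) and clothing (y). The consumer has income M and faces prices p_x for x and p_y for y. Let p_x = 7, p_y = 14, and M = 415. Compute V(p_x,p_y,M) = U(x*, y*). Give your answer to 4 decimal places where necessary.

V = 16.718

MRS = (y−2)/(x−8). Tangency with p_x/p_y gives y−2 = (p_x/p_y)·(x−8).
After buying the subsistence bundle (8, 2), a share 0.5 of the remaining income goes to x: x* = 8 + 0.5·(M − 8p_x − 2p_y)/p_x.
Discretionary income = 415 − 8·7 − 2·14 = 331; x* = 8 + 0.5·331/7 = 31.6429; y* = 2 + 0.5·331/14 = 13.8214.
Utility at the optimum: U(31.6429, 13.8214) = 16.718.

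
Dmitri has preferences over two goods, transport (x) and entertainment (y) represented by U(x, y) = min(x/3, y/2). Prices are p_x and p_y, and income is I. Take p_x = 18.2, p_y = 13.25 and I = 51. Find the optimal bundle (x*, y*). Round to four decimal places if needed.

x* = 1.8866, y* = 1.2577

With perfect complements, no substitution: consume in ratio x:y = 3:2.
Budget: p_x·x + p_y·(2/3)·x = I, so (3·p_x + 2·p_y)·x = 3·I.
Demand: x*(p_x,p_y,I) = 3·I/(3·p_x + 2·p_y), y* = 2·I/(3·p_x + 2·p_y).
Here 3·18.2 + 2·13.25 = 81.1, giving x* = 1.8866 and y* = 1.2577.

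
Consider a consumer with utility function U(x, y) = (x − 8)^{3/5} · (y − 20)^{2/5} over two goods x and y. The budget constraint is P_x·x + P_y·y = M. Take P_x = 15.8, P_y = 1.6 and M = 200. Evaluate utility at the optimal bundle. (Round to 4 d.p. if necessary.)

Let x' = x−8, y' = y−20. MRS = (3/2)·y'/x' = P_x/P_y.
Substituting into the budget: x* = 8 + 0.6·(M − 8·P_x − 20·P_y)/P_x, and y* = 20 + 0.4·(…)/P_y.
Discretionary income = 200 − 8·15.8 − 20·1.6 = 41.6; x* = 8 + 0.6·41.6/15.8 = 9.5797; y* = 20 + 0.4·41.6/1.6 = 30.4.
Utility at the optimum: U(9.5797, 30.4) = 3.3571.

V = 3.3571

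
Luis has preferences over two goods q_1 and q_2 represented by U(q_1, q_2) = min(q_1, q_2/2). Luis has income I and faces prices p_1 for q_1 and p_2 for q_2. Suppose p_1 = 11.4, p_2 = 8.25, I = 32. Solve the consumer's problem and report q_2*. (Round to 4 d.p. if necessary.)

With perfect complements, no substitution: consume in ratio q_1:q_2 = 1:2.
Budget: p_1·q_1 + p_2·2·q_1 = I, so (p_1 + 2·p_2)·q_1 = I.
Demand: q_1*(p_1,p_2,I) = I/(p_1 + 2·p_2), q_2* = 2·I/(p_1 + 2·p_2).
Here 11.4 + 2·8.25 = 27.9, giving q_2* = 2.2939.

q_2* = 2.2939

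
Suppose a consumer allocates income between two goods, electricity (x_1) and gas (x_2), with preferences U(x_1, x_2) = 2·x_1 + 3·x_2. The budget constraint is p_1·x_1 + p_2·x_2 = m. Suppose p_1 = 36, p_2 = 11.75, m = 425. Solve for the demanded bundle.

x_2 gives more utility per dollar, so spend all income on x_2: x_2* = m/p_2, x_1* = 0.
Numerically: x_1* = 0, x_2* = 36.1702.

x_1* = 0, x_2* = 36.1702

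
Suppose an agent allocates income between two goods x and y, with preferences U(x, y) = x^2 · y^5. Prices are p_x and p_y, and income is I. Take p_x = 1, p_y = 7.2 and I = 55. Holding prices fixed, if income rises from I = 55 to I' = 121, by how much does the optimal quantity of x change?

Δx* = 18.8571

MU_x/MU_y = (2·y)/(5·x); tangency sets this equal to p_x/p_y.
So 2·p_y·y = 5·p_x·x; combined with the budget, a share 2/7 of income goes to x.
Demand: x*(p_x,p_y,I) = 2/7·I/p_x and y* = 5/7·I/p_y.
At p_x=1, p_y=7.2, I=55: x* = 2/7·55/1 = 15.7143.
At I' = 121: x* = 34.5714. Change: 34.5714 − 15.7143 = 18.8571.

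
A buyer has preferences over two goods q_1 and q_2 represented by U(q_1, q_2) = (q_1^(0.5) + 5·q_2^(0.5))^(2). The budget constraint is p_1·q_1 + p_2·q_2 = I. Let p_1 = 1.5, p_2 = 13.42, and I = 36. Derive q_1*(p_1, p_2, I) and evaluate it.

MU_q_1 ∝ q_1^(-0.5), MU_q_2 ∝ 5·q_2^(-0.5), so MRS = (1/5)·(q_2/q_1)^(0.5) = p_1/p_2.
Solve for the ratio: q_2/q_1 = [5·p_1/p_2]^(2).
With the ratio pinned down, the budget gives q_1* = I/(p_1 + p_2·(q_2/q_1)) and q_2* = (q_2/q_1)·q_1*.
Numerically q_2/q_1 = 0.312333, so q_1* = 36/(1.5 + 13.42·0.312333) = 6.3252.

q_1* = 6.3252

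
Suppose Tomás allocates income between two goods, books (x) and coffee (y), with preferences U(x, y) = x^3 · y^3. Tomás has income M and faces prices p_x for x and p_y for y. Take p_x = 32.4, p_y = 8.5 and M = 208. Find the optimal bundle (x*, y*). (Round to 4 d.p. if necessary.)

Tangency: MRS = y/x = p_x/p_y.
Rearranging, p_y·y = p_x·x. Substituting into the budget gives p_x·x·(1 + 1) = M.
Demand: x*(p_x,p_y,M) = 0.5·M/p_x and y* = 0.5·M/p_y.
At p_x=32.4, p_y=8.5, M=208: x* = 0.5·208/32.4 = 3.2099, y* = 12.2353.

x* = 3.2099, y* = 12.2353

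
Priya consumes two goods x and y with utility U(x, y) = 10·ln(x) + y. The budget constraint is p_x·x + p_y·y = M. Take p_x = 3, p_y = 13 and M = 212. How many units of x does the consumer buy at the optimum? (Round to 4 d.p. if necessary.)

x* = 43.3333

MU_x = 10/x, MU_y = 1. Tangency: 10/x = p_x/p_y.
So x*(p_x,p_y) = 10·p_y/p_x, independent of income; and y* = (M − 10·p_y)/p_y.
At the given prices: x* = 10·13/3 = 43.3333.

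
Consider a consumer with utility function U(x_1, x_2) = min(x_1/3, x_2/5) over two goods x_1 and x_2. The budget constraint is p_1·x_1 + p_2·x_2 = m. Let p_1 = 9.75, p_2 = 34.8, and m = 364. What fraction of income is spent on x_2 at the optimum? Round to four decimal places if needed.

With perfect complements, no substitution: consume in ratio x_1:x_2 = 3:5.
Budget: p_1·x_1 + p_2·(5/3)·x_1 = m, so (3·p_1 + 5·p_2)·x_1 = 3·m.
Demand: x_1*(p_1,p_2,m) = 3·m/(3·p_1 + 5·p_2), x_2* = 5·m/(3·p_1 + 5·p_2).
Here 3·9.75 + 5·34.8 = 203.25, giving x_1* = 5.3727 and x_2* = 8.9545.
Expenditure on x_2: 34.8·8.9545 = 311.6162; share = 0.8561.

share on x_2 = 0.8561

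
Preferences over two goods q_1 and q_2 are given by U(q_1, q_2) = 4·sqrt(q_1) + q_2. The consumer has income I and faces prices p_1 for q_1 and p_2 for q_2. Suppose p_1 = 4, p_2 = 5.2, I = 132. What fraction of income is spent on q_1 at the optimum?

share on q_1 = 0.2048

Plugging in: q_1* = (2·5.2/4)² = 6.76, q_2* = 20.1846.
Expenditure on q_1: 4·6.76 = 27.04; share = 0.2048.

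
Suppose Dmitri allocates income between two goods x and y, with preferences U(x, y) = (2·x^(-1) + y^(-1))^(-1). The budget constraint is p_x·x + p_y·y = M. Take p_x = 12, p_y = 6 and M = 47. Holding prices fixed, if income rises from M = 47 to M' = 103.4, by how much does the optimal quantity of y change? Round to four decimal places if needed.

Δy* = 3.1333

From the CES first-order condition, 2·(y/x)^(2) = p_x/p_y.
Solve for the ratio: y/x = [(1/2)·p_x/p_y]^(0.5).
With the ratio pinned down, the budget gives x* = M/(p_x + p_y·(y/x)) and y* = (y/x)·x*.
Numerically y/x = 1, so x* = 47/(12 + 6·1) = 2.6111 and y* = 1·2.6111 = 2.6111.
At M' = 103.4: y* = 5.7444. Change: 5.7444 − 2.6111 = 3.1333.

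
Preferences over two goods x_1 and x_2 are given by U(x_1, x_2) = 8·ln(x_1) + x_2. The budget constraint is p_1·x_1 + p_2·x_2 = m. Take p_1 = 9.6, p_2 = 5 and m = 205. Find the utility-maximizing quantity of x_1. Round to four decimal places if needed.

At the given prices: x_1* = 8·5/9.6 = 4.1667.

x_1* = 4.1667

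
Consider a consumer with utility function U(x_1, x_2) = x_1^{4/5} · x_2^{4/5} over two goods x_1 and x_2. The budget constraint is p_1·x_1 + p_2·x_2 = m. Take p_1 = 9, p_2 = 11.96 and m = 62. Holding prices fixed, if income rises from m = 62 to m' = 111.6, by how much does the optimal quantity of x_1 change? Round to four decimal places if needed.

The MRS is x_2/x_1. Set MRS = p_1/p_2.
Rearranging, p_2·x_2 = p_1·x_1. Substituting into the budget gives p_1·x_1·(1 + 1) = m.
Demand: x_1*(p_1,p_2,m) = 0.5·m/p_1 and x_2* = 0.5·m/p_2.
At p_1=9, p_2=11.96, m=62: x_1* = 0.5·62/9 = 3.4444.
At m' = 111.6: x_1* = 6.2. Change: 6.2 − 3.4444 = 2.7556.

Δx_1* = 2.7556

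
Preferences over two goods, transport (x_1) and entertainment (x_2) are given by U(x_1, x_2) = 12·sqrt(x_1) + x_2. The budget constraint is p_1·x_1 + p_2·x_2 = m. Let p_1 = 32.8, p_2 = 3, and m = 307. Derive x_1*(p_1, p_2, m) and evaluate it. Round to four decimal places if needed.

x_1* = 0.3012

Set MRS = p_1/p_2: 6·x_1^(−1/2) = p_1/p_2.
Solve: √x_1 = 6·p_2/p_1, so x_1*(p_1,p_2) = (6·p_2/p_1)², and x_2* = (m − p_1·x_1*)/p_2.
Plugging in: x_1* = (6·3/32.8)² = 0.3012.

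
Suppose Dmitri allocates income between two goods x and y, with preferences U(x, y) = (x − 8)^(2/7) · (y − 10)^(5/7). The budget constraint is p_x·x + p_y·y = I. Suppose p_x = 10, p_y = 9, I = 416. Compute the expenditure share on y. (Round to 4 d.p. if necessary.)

share on y = 0.6387

Discretionary income = 416 − 8·10 − 10·9 = 246; x* = 8 + 2/7·246/10 = 15.0286; y* = 10 + 5/7·246/9 = 29.5238.
Expenditure on y: 9·29.5238 = 265.7143; share = 0.6387.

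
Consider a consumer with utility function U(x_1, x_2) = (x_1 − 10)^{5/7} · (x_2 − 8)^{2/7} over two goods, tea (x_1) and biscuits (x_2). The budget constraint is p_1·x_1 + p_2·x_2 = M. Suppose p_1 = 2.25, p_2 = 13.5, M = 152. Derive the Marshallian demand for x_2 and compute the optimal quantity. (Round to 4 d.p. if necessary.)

Let x_1' = x_1−10, x_2' = x_2−8. MRS = (5/2)·x_2'/x_1' = p_1/p_2.
Substituting into the budget: x_1* = 10 + 5/7·(M − 10·p_1 − 8·p_2)/p_1, and x_2* = 8 + 2/7·(…)/p_2.
Discretionary income = 152 − 10·2.25 − 8·13.5 = 21.5; x_2* = 8 + 2/7·21.5/13.5 = 8.455.

x_2* = 8.455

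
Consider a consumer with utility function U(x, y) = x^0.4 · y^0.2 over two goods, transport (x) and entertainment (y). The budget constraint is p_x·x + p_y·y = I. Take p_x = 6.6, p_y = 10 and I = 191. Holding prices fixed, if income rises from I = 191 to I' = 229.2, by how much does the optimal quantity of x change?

Δx* = 3.8586

Demand: x*(p_x,p_y,I) = 2/3·I/p_x and y* = 1/3·I/p_y.
At p_x=6.6, p_y=10, I=191: x* = 2/3·191/6.6 = 19.2929.
At I' = 229.2: x* = 23.1515. Change: 23.1515 − 19.2929 = 3.8586.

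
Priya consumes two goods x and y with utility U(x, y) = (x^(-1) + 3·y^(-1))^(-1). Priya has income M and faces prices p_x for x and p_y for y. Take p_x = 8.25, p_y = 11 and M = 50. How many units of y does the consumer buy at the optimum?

From the CES first-order condition, (1/3)·(y/x)^(2) = p_x/p_y.
Hence y/x = (3·p_x/p_y)^(1/(2)), i.e. raised to the 0.5 power.
Substitute y = (y/x)·x into the budget: x* = M/(p_x + p_y·(y/x)).
Numerically y/x = 1.5, so x* = 50/(8.25 + 11·1.5) = 2.0202 and y* = 1.5·2.0202 = 3.0303.

y* = 3.0303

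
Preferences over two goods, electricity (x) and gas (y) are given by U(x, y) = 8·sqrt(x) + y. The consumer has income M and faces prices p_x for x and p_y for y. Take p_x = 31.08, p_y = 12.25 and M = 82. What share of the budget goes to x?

share on x = 0.9421

Set MRS = p_x/p_y: 4·x^(−1/2) = p_x/p_y.
Thus x* = (4·p_y/p_x)² — independent of M — with the rest of income spent on y.
Plugging in: x* = (4·12.25/31.08)² = 2.4856, y* = 0.3876.
Expenditure on x: 31.08·2.4856 = 77.2523; share = 0.9421.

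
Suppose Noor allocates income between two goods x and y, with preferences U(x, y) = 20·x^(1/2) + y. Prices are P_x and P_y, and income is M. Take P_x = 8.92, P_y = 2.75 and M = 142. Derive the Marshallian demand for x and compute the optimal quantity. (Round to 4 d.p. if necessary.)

Set MRS = P_x/P_y: 10·x^(−1/2) = P_x/P_y.
Solve: √x = 10·P_y/P_x, so x*(P_x,P_y) = (10·P_y/P_x)², and y* = (M − P_x·x*)/P_y.
Plugging in: x* = (10·2.75/8.92)² = 9.5046.

x* = 9.5046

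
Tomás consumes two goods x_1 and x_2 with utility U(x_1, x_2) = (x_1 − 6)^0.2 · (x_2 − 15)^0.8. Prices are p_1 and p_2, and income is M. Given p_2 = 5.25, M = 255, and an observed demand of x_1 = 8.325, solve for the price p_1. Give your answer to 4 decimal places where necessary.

p_1 = 10

This is Cobb-Douglas in (x_1−6, x_2−15): tangency gives 0.2·p_2·(x_2−15) = 0.8·p_1·(x_1−6).
After buying the subsistence bundle (6, 15), a share 0.2 of the remaining income goes to x_1: x_1* = 6 + 0.2·(M − 6p_1 − 15p_2)/p_1.
Set x_1* = 8.325 in the demand function and solve for p_1: p_1 = 10.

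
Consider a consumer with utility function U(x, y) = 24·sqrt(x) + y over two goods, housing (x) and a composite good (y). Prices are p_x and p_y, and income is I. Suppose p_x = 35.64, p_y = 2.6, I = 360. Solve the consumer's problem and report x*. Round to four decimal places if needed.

x* = 0.7664

Set MRS = p_x/p_y: 12·x^(−1/2) = p_x/p_y.
Solve: √x = 12·p_y/p_x, so x*(p_x,p_y) = (12·p_y/p_x)², and y* = (I − p_x·x*)/p_y.
Plugging in: x* = (12·2.6/35.64)² = 0.7664.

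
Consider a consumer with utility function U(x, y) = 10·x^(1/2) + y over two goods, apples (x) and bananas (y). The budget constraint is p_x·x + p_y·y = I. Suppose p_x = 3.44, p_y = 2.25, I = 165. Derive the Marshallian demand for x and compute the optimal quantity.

x* = 10.6952

Set MRS = p_x/p_y: 5·x^(−1/2) = p_x/p_y.
Solve: √x = 5·p_y/p_x, so x*(p_x,p_y) = (5·p_y/p_x)², and y* = (I − p_x·x*)/p_y.
Plugging in: x* = (5·2.25/3.44)² = 10.6952.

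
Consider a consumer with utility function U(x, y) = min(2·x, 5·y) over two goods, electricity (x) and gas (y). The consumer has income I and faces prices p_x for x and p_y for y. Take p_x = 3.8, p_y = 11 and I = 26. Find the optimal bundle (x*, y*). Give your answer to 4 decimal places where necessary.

With perfect complements, no substitution: consume in ratio x:y = 5:2.
Budget: p_x·x + p_y·(2/5)·x = I, so (5·p_x + 2·p_y)·x = 5·I.
Demand: x*(p_x,p_y,I) = 5·I/(5·p_x + 2·p_y), y* = 2·I/(5·p_x + 2·p_y).
Here 5·3.8 + 2·11 = 41, giving x* = 3.1707 and y* = 1.2683.

x* = 3.1707, y* = 1.2683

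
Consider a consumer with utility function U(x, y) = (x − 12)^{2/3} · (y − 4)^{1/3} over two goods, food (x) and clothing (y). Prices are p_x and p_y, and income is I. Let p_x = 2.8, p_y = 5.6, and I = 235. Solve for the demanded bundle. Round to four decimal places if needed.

x* = 54.619, y* = 14.6548

Substituting into the budget: x* = 12 + 2/3·(I − 12·p_x − 4·p_y)/p_x, and y* = 4 + 1/3·(…)/p_y.
Discretionary income = 235 − 12·2.8 − 4·5.6 = 179; x* = 12 + 2/3·179/2.8 = 54.619; y* = 4 + 1/3·179/5.6 = 14.6548.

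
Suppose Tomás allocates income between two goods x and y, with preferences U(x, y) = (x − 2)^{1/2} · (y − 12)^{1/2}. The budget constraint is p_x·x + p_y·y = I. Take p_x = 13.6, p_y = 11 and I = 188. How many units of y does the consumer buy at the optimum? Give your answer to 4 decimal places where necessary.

y* = 13.3091

MRS = (y−12)/(x−2). Tangency with p_x/p_y gives y−12 = (p_x/p_y)·(x−2).
Substituting into the budget: x* = 2 + 0.5·(I − 2·p_x − 12·p_y)/p_x, and y* = 12 + 0.5·(…)/p_y.
Discretionary income = 188 − 2·13.6 − 12·11 = 28.8; y* = 12 + 0.5·28.8/11 = 13.3091.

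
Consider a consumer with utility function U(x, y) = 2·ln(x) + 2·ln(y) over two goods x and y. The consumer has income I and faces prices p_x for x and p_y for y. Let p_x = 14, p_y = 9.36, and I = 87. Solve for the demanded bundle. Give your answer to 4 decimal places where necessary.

Tangency: MRS = y/x = p_x/p_y.
Rearranging, p_y·y = p_x·x. Substituting into the budget gives p_x·x·(1 + 1) = I.
Demand: x*(p_x,p_y,I) = 0.5·I/p_x and y* = 0.5·I/p_y.
At p_x=14, p_y=9.36, I=87: x* = 0.5·87/14 = 3.1071, y* = 4.6474.

x* = 3.1071, y* = 4.6474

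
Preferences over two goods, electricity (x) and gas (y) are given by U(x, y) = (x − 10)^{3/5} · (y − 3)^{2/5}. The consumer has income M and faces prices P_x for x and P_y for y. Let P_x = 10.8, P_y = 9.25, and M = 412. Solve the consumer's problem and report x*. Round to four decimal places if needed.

Let x' = x−10, y' = y−3. MRS = (3/2)·y'/x' = P_x/P_y.
After buying the subsistence bundle (10, 3), a share 0.6 of the remaining income goes to x: x* = 10 + 0.6·(M − 10P_x − 3P_y)/P_x.
Discretionary income = 412 − 10·10.8 − 3·9.25 = 276.25; x* = 10 + 0.6·276.25/10.8 = 25.3472.

x* = 25.3472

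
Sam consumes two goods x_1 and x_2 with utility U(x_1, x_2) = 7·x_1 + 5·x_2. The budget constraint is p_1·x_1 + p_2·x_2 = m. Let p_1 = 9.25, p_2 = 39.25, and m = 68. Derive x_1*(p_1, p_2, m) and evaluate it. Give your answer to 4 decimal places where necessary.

Linear utility — the consumer picks whichever good has higher MU/price: 7/9.25 = 0.7568 vs 5/39.25 = 0.1274.
x_1 gives more utility per dollar, so spend all income on x_1: x_1* = m/p_1, x_2* = 0.
Numerically: x_1* = 7.3514, x_2* = 0.

x_1* = 7.3514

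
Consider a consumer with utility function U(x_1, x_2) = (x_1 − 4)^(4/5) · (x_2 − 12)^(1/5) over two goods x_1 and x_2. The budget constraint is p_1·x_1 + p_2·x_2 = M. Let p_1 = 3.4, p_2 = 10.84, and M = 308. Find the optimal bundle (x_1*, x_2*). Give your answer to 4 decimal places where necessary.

MRS = 4·(x_2−12)/(x_1−4). Tangency with p_1/p_2 gives x_2−12 = (1/4)·(p_1/p_2)·(x_1−4).
After buying the subsistence bundle (4, 12), a share 0.8 of the remaining income goes to x_1: x_1* = 4 + 0.8·(M − 4p_1 − 12p_2)/p_1.
Discretionary income = 308 − 4·3.4 − 12·10.84 = 164.32; x_1* = 4 + 0.8·164.32/3.4 = 42.6635; x_2* = 12 + 0.2·164.32/10.84 = 15.0317.

x_1* = 42.6635, x_2* = 15.0317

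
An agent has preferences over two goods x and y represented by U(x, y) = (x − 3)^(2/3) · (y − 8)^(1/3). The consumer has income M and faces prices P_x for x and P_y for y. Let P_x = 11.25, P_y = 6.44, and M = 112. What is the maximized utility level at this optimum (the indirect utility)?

This is Cobb-Douglas in (x−3, y−8): tangency gives 2/3·P_y·(y−8) = 1/3·P_x·(x−3).
After buying the subsistence bundle (3, 8), a share 2/3 of the remaining income goes to x: x* = 3 + 2/3·(M − 3P_x − 8P_y)/P_x.
Discretionary income = 112 − 3·11.25 − 8·6.44 = 26.73; x* = 3 + 2/3·26.73/11.25 = 4.584; y* = 8 + 1/3·26.73/6.44 = 9.3835.
Utility at the optimum: U(4.584, 9.3835) = 1.5141.

V = 1.5141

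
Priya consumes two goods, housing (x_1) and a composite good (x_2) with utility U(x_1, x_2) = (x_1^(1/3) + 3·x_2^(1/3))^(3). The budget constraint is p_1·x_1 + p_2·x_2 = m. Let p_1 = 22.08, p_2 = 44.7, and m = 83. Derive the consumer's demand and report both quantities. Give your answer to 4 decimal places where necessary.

From the CES first-order condition, (1/3)·(x_2/x_1)^(2/3) = p_1/p_2.
Hence x_2/x_1 = (3·p_1/p_2)^(1/(2/3)), i.e. raised to the 1.5 power.
With the ratio pinned down, the budget gives x_1* = m/(p_1 + p_2·(x_2/x_1)) and x_2* = (x_2/x_1)·x_1*.
Numerically x_2/x_1 = 1.803928, so x_1* = 83/(22.08 + 44.7·1.803928) = 0.8081 and x_2* = 1.803928·0.8081 = 1.4577.

x_1* = 0.8081, x_2* = 1.4577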